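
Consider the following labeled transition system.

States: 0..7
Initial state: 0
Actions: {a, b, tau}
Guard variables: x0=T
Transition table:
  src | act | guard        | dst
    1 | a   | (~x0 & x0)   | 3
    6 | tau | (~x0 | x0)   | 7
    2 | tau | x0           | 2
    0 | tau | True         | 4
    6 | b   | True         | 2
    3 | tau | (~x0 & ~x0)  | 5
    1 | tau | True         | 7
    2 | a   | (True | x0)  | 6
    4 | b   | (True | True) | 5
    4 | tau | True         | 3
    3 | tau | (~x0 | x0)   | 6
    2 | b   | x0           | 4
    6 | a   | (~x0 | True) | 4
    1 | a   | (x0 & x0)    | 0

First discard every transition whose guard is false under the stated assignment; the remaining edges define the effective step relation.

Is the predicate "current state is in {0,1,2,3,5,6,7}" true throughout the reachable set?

Allowed set {0,1,2,3,5,6,7}
R = {0,2,3,4,5,6,7}
  0: ✓
  2: ✓
  3: ✓
  4: ✗ unsafe
  5: ✓
  6: ✓
  7: ✓
counterexample path to 4: tau

Answer: INVARIANT VIOLATED at state 4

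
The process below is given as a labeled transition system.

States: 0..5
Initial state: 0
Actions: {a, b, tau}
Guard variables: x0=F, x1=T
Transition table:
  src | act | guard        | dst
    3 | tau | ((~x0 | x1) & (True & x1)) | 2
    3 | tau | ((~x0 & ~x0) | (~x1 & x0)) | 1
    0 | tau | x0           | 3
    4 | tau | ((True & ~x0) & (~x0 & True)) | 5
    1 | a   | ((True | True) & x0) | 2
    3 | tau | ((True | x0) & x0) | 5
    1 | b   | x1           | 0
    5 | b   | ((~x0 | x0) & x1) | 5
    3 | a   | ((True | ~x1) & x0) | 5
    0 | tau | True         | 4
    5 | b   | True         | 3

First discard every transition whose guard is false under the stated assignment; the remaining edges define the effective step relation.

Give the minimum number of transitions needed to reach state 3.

Answer: 3

Trace:
BFS to 3:
  depth 0: {0}
  depth 1: {4}
  depth 2: {5}
  depth 3: {3}
3 enters at depth 3; path tau·tau·b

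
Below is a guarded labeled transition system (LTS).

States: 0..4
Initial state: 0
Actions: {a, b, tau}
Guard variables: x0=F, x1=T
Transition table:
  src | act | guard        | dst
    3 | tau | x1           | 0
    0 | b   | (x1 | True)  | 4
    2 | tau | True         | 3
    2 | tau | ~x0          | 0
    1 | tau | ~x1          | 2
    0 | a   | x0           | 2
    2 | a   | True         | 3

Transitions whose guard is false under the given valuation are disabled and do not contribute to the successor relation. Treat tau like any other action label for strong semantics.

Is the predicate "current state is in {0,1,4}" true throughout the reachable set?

Allowed set {0,1,4}
Reach set: {0,4}
  0: safe
  4: safe

Answer: INVARIANT HOLDS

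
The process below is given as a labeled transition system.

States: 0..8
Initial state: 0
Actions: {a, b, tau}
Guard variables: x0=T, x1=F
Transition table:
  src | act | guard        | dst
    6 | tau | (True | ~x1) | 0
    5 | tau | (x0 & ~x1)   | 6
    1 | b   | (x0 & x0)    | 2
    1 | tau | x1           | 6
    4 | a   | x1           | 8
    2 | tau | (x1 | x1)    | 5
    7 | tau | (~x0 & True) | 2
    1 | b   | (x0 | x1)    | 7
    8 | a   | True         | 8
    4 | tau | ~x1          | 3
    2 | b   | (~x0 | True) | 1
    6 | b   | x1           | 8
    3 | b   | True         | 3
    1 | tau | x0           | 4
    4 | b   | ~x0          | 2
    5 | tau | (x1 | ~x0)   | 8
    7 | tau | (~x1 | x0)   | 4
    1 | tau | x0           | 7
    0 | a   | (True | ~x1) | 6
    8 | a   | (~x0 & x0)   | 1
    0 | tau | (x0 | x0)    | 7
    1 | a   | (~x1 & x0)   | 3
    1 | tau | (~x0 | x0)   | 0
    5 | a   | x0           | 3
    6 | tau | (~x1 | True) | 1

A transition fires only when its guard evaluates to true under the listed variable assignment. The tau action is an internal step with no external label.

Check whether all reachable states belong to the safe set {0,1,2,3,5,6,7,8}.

Inv-set: {0,1,2,3,5,6,7,8}
Reach set: {0,1,2,3,4,6,7}
  0: ok
  1: ok
  2: ok
  3: ok
  4: VIOLATES
  6: ok
  7: ok
witness against invariant: tau·tau → 4

Answer: INVARIANT VIOLATED at state 4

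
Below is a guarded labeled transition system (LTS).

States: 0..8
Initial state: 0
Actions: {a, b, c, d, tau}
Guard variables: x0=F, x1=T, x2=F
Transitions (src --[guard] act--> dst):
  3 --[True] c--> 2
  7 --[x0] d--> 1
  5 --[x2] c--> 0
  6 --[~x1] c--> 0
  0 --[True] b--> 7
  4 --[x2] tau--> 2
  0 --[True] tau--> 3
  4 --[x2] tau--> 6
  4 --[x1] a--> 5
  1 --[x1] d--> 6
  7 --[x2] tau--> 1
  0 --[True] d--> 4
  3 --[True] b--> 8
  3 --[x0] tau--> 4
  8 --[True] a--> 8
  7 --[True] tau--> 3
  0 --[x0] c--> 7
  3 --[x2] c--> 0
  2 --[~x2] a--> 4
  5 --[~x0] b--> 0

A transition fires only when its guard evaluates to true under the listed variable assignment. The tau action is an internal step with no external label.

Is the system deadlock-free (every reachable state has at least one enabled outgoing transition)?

Answer: DEADLOCK-FREE

Working:
Reachable = {0,2,3,4,5,7,8}
  0: b→7  d→4  tau→3  [deg 3]
  2: a→4  [deg 1]
  3: b→8  c→2  [deg 2]
  4: a→5  [deg 1]
  5: b→0  [deg 1]
  7: tau→3  [deg 1]
  8: a→8  [deg 1]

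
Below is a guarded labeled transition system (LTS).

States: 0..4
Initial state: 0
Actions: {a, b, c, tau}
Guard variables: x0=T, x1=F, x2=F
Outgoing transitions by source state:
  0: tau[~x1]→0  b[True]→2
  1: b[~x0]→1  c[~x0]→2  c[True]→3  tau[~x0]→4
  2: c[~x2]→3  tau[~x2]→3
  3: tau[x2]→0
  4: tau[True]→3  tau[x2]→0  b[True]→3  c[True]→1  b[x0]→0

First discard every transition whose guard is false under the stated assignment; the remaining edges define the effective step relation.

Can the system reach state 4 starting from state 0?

After dropping false guards: 9 live edges.
Layer 0: {0}
Layer 1: {2}  total {0,2}
Layer 2: {3}  total {0,2,3}
Reachable = {0,2,3}

Answer: UNREACHABLE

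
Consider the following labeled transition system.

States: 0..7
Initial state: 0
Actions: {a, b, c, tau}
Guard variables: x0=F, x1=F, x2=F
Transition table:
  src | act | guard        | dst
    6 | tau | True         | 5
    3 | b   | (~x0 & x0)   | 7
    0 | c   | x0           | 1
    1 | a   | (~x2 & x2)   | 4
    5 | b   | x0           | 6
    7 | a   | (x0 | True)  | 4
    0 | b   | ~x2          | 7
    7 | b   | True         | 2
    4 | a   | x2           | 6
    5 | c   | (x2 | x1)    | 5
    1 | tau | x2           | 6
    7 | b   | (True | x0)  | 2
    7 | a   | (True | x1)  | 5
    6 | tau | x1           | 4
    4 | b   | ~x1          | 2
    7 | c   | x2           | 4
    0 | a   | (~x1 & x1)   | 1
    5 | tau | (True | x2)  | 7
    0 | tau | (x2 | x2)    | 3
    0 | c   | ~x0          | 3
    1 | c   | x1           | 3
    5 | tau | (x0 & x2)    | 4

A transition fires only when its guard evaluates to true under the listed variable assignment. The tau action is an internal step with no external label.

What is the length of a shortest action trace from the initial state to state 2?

Answer: 2

Trace:
Layered search for 2:
  depth 0: {0}
  depth 1: {3,7}
  depth 2: {2,4,5}
2 enters at depth 2; path b·b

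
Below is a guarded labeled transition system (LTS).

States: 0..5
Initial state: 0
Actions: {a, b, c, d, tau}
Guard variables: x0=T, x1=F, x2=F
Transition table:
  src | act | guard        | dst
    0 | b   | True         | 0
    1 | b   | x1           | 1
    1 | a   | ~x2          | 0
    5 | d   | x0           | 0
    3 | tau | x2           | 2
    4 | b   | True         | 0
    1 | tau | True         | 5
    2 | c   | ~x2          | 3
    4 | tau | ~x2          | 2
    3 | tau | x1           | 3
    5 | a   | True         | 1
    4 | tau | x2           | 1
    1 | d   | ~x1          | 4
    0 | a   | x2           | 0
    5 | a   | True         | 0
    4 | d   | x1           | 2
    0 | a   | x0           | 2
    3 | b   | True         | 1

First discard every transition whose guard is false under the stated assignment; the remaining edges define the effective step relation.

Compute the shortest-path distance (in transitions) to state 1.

BFS to 1:
  Layer 0: {0}
  Layer 1: {2}
  Layer 2: {3}
  Layer 3: {1}
first hit 1 at d=3 via a·c·b

Answer: 3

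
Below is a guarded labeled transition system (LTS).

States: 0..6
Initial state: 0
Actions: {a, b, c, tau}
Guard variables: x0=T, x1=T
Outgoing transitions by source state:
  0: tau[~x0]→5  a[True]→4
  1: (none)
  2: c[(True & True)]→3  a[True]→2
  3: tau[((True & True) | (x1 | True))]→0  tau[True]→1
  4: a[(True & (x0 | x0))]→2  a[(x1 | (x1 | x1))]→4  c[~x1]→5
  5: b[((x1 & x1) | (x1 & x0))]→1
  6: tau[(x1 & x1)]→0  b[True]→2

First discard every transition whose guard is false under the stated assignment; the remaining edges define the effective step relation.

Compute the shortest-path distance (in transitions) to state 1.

BFS to 1:
  depth 0: {0}
  depth 1: {4}
  depth 2: {2}
  depth 3: {3}
  depth 4: {1}
first hit 1 at d=4 via a·a·c·tau

Answer: 4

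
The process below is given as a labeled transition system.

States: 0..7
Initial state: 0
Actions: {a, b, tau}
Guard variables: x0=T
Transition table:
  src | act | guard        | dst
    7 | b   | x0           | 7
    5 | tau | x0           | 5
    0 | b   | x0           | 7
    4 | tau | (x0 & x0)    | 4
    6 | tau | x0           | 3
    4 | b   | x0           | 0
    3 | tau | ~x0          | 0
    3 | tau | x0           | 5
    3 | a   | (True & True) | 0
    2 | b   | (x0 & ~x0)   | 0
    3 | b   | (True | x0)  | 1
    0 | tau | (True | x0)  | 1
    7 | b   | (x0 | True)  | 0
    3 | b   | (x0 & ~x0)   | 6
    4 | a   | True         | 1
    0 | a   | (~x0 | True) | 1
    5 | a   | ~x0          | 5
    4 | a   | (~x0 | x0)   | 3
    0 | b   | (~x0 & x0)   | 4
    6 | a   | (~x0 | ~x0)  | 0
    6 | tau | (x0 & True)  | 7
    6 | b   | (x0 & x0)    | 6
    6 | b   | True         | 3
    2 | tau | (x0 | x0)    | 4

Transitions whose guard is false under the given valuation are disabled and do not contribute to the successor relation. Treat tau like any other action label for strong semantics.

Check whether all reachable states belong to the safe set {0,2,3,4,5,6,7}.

Answer: INVARIANT VIOLATED at state 1

Trace:
Allowed set {0,2,3,4,5,6,7}
R = {0,1,7}
  0: ✓
  1: VIOLATES
  7: ✓
witness against invariant: tau → 1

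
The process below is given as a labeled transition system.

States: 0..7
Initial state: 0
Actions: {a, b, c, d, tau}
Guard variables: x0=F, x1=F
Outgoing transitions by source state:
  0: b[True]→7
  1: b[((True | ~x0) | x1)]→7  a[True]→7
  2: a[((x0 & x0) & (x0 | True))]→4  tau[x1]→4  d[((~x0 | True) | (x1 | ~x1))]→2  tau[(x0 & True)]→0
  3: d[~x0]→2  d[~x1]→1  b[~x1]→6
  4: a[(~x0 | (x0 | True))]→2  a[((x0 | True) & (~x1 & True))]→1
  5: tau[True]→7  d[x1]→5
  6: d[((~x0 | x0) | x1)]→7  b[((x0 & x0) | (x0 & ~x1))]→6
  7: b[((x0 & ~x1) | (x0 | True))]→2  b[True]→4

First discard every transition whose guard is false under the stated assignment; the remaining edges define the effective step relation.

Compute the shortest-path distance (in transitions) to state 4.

Answer: 2

Working:
BFS to 4:
  depth 0: {0}
  depth 1: {7}
  depth 2: {2,4}
4 enters at depth 2; path b·b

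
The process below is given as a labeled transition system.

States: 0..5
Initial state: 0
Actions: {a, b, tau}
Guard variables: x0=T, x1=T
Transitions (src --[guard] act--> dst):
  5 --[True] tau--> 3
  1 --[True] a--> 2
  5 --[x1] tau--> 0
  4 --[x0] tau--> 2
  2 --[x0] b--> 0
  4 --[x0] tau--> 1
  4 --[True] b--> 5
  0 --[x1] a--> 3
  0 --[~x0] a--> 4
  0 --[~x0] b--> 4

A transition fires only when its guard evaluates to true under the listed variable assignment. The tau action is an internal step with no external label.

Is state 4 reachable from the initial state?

Answer: UNREACHABLE

Working:
Guard filter leaves 8 enabled edge(s).
Layer 0: {0}
Layer 1: {3}  cumulative {0,3}
R = {0,3}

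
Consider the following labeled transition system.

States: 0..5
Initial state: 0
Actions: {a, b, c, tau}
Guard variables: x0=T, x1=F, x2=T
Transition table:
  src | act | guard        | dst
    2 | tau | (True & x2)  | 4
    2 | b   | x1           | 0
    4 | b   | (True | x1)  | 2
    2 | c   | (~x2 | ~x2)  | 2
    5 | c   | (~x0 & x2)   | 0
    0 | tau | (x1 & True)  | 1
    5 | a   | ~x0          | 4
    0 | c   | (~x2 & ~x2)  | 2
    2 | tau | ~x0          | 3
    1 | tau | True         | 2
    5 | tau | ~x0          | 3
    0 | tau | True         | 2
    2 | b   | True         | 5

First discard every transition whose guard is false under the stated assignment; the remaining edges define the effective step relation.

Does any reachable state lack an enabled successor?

R = {0,2,4,5}
  0: tau→2  [1 out]
  2: b→5  tau→4  [2 out]
  4: b→2  [1 out]
  5: ∅  [no exit]
trace reaching 5: tau·b

Answer: DEADLOCK at state 5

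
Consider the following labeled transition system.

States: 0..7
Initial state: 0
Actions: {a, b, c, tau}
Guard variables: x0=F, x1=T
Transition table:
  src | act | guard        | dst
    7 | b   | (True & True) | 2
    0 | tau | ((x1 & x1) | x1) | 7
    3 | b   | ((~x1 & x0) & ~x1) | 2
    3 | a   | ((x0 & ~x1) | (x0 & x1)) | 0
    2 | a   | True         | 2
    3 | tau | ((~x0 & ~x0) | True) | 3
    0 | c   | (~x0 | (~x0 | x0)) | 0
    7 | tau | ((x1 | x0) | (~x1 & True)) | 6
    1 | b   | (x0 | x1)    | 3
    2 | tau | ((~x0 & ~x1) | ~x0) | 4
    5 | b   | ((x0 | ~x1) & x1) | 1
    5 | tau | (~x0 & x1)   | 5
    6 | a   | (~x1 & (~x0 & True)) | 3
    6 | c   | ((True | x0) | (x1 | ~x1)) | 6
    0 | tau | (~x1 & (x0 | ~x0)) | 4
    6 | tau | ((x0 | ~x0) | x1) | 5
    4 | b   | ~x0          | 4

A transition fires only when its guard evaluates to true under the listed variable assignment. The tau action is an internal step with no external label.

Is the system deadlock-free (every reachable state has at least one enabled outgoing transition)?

Answer: DEADLOCK-FREE

Trace:
Reach set: {0,2,4,5,6,7}
  0: c→0  tau→7  [2 out]
  2: a→2  tau→4  [2 out]
  4: b→4  [1 out]
  5: tau→5  [1 out]
  6: c→6  tau→5  [2 out]
  7: b→2  tau→6  [2 out]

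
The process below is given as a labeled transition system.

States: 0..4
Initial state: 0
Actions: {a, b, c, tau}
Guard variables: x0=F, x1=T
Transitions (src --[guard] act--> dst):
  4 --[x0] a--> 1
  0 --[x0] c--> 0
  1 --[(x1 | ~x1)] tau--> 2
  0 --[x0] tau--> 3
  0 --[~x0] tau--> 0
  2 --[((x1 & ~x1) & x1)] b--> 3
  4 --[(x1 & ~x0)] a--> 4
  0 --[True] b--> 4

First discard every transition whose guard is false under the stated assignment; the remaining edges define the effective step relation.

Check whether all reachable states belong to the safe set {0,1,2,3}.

Inv-set: {0,1,2,3}
Reach set: {0,4}
  0: ok
  4: outside
reach 4 via b — violates

Answer: INVARIANT VIOLATED at state 4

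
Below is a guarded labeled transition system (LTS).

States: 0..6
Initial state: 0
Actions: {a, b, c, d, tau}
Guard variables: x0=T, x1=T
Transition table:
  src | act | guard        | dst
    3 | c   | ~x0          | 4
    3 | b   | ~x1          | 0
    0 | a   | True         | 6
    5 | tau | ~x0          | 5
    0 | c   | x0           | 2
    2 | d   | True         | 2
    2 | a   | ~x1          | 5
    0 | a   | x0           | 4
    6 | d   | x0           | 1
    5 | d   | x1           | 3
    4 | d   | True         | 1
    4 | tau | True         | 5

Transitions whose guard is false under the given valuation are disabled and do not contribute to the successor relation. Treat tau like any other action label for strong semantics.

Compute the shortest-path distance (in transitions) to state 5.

Answer: 2

Working:
Breadth-first toward 5:
  Layer 0: {0}
  Layer 1: {2,4,6}
  Layer 2: {1,5}
5 enters at depth 2; path a·tau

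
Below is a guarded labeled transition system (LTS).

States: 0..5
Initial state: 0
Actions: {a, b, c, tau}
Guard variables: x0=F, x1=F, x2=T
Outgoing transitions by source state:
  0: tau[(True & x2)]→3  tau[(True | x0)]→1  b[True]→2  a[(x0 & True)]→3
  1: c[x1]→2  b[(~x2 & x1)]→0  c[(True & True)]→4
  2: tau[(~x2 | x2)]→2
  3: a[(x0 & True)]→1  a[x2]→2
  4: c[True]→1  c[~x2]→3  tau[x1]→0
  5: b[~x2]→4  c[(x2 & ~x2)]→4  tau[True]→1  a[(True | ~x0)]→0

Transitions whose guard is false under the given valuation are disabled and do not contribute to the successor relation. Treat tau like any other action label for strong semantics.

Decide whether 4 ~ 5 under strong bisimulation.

Answer: NOT BISIMILAR

Trace:
Bisimulation quotient by refinement:
  π0 = {{0,1,2,3,4,5}}
  π1 = {{0},{1,4},{2},{3},{5}}
Fixed point at round 2; 5 class(es).
class of 4: {1,4}; class of 5: {5}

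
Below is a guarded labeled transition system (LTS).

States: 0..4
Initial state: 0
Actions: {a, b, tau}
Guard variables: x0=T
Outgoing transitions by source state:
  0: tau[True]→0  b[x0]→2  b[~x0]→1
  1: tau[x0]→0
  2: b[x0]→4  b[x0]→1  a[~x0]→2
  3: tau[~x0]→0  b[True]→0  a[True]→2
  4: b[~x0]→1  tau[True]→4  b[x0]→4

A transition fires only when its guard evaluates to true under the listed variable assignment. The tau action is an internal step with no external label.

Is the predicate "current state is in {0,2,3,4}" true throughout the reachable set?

Answer: INVARIANT VIOLATED at state 1

Trace:
Allowed set {0,2,3,4}
R = {0,1,2,4}
  0: safe
  1: outside
  2: safe
  4: safe
witness against invariant: b·b → 1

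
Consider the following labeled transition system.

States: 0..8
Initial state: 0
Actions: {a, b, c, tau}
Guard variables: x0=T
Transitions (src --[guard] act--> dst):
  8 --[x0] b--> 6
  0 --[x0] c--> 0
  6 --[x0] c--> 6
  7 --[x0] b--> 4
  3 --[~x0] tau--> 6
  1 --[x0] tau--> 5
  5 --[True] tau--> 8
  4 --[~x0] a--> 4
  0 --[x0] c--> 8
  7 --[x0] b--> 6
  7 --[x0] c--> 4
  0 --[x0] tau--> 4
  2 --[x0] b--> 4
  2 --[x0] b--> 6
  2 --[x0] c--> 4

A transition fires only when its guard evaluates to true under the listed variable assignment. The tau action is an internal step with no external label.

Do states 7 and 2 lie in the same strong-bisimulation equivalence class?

Answer: BISIMILAR

Trace:
Refine partition for ~:
  P[0] = {{0,1,2,3,4,5,6,7,8}}
  P[1] = {{0},{1,5},{2,7},{3,4},{6},{8}}
  P[2] = {{0},{1},{2,7},{3,4},{5},{6},{8}}
7 equivalence class(es) (converged in 3)
7∈{2,7}, 2∈{2,7}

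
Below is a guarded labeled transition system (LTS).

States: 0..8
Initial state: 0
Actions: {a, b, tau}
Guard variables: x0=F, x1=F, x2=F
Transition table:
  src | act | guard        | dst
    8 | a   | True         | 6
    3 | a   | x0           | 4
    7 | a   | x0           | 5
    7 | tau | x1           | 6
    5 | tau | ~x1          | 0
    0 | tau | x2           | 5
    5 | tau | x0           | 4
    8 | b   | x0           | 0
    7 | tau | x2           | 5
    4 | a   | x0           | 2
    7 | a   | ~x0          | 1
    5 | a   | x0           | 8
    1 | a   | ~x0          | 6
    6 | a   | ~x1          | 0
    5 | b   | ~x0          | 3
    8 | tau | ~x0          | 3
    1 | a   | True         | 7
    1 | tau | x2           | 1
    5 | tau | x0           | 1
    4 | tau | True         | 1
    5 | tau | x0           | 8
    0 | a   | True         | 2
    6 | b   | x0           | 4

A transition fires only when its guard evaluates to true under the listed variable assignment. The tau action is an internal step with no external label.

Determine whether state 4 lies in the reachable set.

Answer: UNREACHABLE

Analysis:
10 transition(s) survive guard evaluation.
Layer 0: {0}
Layer 1: {2}  now seen {0,2}
Reach set: {0,2}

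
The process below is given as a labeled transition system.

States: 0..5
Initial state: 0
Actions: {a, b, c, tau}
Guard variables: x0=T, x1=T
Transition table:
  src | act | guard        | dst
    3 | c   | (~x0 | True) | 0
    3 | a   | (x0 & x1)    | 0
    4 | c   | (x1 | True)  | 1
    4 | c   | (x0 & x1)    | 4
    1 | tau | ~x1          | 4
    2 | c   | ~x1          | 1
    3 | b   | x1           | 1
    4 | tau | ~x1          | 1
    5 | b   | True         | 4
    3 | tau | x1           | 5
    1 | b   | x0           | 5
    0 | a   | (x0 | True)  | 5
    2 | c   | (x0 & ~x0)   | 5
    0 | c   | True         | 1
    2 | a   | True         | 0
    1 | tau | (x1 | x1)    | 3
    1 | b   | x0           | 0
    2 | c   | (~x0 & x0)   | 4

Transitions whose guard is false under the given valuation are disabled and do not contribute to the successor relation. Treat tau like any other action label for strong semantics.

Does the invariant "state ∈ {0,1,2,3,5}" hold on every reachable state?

Inv-set: {0,1,2,3,5}
R = {0,1,3,4,5}
  0: ✓
  1: ✓
  3: ✓
  4: VIOLATES
  5: ✓
counterexample path to 4: a·b

Answer: INVARIANT VIOLATED at state 4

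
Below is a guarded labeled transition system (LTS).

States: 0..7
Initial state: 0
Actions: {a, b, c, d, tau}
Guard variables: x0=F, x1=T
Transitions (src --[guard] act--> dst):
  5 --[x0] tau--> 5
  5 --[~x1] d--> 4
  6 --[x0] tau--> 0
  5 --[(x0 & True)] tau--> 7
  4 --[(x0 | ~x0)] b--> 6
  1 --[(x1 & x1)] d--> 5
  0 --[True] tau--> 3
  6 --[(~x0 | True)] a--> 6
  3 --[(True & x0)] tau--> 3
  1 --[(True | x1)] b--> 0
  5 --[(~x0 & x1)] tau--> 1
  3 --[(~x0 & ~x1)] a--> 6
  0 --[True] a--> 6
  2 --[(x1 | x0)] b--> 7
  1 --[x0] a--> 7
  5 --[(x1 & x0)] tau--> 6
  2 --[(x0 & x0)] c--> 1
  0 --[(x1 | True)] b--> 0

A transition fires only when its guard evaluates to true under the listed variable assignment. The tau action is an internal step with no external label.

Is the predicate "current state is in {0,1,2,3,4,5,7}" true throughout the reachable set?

Answer: INVARIANT VIOLATED at state 6

Working:
Safe = {0,1,2,3,4,5,7}
R = {0,3,6}
  0: ok
  3: ok
  6: ✗ unsafe
reach 6 via a — violates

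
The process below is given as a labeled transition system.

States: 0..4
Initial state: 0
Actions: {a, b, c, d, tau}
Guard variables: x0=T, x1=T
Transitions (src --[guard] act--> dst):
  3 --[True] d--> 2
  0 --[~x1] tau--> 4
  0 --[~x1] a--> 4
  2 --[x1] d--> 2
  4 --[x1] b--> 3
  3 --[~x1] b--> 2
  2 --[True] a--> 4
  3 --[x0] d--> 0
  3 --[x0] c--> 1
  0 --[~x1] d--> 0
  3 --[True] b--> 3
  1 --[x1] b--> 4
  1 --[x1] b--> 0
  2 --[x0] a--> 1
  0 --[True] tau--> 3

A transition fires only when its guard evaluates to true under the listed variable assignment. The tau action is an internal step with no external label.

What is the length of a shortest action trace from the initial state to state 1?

BFS to 1:
  Layer 0: {0}
  Layer 1: {3}
  Layer 2: {1,2}
depth(1)=2, e.g. tau·c

Answer: 2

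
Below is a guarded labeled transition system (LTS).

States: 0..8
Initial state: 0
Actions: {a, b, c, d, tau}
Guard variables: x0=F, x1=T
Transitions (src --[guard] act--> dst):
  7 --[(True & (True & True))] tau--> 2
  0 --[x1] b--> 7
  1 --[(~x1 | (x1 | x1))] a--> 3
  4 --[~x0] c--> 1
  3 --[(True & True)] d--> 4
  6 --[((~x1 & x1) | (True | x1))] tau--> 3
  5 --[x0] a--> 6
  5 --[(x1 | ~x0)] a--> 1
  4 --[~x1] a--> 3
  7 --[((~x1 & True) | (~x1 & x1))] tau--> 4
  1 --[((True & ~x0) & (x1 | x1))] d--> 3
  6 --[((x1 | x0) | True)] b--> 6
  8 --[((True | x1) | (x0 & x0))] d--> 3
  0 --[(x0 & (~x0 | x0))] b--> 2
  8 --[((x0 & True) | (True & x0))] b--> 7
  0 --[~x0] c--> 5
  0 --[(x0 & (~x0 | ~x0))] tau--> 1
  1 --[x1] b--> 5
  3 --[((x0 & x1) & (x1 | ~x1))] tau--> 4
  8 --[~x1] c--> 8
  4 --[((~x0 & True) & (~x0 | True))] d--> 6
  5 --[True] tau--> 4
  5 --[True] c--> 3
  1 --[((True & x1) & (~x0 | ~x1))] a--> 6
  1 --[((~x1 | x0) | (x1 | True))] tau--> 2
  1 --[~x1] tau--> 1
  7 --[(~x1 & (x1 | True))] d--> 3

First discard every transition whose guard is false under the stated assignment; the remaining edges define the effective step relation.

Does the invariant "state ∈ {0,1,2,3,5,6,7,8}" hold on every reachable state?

Allowed set {0,1,2,3,5,6,7,8}
Reach set: {0,1,2,3,4,5,6,7}
  0: ok
  1: ok
  2: ok
  3: ok
  4: VIOLATES
  5: ok
  6: ok
  7: ok
witness against invariant: c·tau → 4

Answer: INVARIANT VIOLATED at state 4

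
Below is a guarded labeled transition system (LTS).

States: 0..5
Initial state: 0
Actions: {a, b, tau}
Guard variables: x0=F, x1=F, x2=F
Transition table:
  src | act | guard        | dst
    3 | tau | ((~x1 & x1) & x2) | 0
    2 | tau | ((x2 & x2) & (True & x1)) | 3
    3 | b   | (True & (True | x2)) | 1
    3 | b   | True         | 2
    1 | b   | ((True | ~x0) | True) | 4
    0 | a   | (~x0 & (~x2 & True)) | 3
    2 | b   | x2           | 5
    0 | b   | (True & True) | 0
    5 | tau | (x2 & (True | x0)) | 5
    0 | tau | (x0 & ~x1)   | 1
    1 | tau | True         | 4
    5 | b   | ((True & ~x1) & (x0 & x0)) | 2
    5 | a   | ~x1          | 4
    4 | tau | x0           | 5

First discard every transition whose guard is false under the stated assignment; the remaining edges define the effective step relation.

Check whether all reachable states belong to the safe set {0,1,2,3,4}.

Inv-set: {0,1,2,3,4}
Reach set: {0,1,2,3,4}
  0: ✓
  1: ✓
  2: ✓
  3: ✓
  4: ✓

Answer: INVARIANT HOLDS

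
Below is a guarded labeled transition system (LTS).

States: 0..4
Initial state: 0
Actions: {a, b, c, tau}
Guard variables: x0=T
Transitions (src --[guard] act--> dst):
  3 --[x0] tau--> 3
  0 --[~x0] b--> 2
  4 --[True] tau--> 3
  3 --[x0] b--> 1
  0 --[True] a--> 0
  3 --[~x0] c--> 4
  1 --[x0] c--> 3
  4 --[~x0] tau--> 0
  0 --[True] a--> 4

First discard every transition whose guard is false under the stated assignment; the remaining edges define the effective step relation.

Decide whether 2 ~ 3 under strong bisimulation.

Answer: NOT BISIMILAR

Trace:
Compute ~ classes (split until stable):
  round 0: {{0,1,2,3,4}}
  round 1: {{0},{1},{2},{3},{4}}
stable after 2 split(s): 5 block(s)
2∈{2}, 3∈{3}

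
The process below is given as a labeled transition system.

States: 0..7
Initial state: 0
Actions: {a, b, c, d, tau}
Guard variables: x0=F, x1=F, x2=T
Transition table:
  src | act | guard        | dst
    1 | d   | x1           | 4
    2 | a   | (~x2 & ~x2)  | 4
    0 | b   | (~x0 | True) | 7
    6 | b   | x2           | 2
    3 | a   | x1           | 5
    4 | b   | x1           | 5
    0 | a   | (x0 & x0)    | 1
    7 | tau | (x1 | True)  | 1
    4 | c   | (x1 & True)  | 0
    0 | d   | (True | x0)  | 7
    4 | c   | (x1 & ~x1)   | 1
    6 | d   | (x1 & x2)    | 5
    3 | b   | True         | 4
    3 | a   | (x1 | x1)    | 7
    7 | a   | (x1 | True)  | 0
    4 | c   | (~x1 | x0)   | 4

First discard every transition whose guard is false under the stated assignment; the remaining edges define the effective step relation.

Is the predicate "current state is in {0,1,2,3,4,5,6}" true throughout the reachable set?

Inv-set: {0,1,2,3,4,5,6}
Reachable = {0,1,7}
  0: safe
  1: safe
  7: outside
counterexample path to 7: b

Answer: INVARIANT VIOLATED at state 7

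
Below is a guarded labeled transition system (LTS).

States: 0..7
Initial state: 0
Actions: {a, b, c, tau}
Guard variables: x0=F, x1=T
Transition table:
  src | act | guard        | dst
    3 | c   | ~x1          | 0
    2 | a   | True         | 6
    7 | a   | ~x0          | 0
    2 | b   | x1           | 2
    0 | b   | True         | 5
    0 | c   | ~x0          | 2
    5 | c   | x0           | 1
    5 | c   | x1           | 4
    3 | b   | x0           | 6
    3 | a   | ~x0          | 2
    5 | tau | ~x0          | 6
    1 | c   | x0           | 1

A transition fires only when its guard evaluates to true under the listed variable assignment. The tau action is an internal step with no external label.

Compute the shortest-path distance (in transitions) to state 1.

Answer: UNREACHABLE

Working:
BFS to 1:
  L0 = {0}
  L1 = {2,5}
  L2 = {4,6}
1 never appears.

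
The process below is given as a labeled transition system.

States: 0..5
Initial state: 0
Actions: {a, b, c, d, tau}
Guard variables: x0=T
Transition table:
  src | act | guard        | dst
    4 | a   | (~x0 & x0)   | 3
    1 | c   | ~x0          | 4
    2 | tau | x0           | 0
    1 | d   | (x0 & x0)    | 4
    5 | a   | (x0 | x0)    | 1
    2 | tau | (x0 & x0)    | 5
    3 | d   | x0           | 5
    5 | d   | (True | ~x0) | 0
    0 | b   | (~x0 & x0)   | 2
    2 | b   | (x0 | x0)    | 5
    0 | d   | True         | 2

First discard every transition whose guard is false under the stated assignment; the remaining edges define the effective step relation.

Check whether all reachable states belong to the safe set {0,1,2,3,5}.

Safe = {0,1,2,3,5}
Reachable = {0,1,2,4,5}
  0: safe
  1: safe
  2: safe
  4: VIOLATES
  5: safe
counterexample path to 4: d·tau·a·d

Answer: INVARIANT VIOLATED at state 4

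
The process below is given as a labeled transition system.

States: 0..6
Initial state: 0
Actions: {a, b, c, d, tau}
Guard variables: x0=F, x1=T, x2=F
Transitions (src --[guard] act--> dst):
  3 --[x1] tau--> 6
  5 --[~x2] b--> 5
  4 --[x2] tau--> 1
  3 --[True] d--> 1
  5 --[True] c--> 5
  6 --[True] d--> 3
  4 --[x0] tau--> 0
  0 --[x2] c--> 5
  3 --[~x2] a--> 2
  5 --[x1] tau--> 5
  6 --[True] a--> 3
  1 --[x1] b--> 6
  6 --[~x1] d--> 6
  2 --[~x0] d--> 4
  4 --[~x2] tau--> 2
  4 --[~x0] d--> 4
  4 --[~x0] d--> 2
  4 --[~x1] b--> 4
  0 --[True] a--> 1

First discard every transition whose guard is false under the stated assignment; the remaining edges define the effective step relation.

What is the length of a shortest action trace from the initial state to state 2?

Layered search for 2:
  Layer 0: {0}
  Layer 1: {1}
  Layer 2: {6}
  Layer 3: {3}
  Layer 4: {2}
first hit 2 at d=4 via a·b·a·a

Answer: 4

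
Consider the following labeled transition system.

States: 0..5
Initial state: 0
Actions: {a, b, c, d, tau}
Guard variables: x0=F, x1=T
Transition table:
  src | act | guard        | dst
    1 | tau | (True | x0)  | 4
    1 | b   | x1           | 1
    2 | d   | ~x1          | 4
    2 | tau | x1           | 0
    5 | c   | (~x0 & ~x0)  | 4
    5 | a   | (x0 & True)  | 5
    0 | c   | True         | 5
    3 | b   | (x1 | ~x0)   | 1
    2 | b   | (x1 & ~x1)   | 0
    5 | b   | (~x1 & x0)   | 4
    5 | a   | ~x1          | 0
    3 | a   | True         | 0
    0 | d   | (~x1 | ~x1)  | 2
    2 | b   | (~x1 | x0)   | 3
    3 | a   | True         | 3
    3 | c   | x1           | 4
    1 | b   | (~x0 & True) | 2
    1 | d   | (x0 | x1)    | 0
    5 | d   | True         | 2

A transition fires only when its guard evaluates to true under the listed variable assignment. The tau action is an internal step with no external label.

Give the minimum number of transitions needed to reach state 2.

Layered search for 2:
  depth 0: {0}
  depth 1: {5}
  depth 2: {2,4}
2 enters at depth 2; path c·d

Answer: 2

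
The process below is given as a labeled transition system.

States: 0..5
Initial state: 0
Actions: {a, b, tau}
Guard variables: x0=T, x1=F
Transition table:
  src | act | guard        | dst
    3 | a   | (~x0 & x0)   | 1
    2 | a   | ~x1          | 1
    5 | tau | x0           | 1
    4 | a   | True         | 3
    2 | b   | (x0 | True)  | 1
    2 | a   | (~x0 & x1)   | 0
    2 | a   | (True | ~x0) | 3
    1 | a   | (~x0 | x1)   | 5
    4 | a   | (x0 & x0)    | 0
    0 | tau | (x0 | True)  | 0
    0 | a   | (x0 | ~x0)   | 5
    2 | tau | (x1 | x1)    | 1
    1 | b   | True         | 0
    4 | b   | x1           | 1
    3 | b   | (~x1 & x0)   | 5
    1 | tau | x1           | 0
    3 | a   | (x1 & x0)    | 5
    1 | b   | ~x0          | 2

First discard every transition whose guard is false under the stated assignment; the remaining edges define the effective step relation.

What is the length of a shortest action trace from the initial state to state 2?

Answer: UNREACHABLE

Working:
Breadth-first toward 2:
  depth 0: {0}
  depth 1: {5}
  depth 2: {1}
2 never appears.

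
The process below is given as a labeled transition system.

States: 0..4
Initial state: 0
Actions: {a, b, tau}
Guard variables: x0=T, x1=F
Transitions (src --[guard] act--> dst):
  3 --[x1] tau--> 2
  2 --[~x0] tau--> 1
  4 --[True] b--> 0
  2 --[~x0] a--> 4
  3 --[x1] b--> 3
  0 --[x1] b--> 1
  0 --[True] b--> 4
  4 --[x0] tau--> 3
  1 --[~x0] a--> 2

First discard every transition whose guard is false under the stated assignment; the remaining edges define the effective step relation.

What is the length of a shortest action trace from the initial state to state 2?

Layered search for 2:
  L0 = {0}
  L1 = {4}
  L2 = {3}
2 never appears.

Answer: UNREACHABLE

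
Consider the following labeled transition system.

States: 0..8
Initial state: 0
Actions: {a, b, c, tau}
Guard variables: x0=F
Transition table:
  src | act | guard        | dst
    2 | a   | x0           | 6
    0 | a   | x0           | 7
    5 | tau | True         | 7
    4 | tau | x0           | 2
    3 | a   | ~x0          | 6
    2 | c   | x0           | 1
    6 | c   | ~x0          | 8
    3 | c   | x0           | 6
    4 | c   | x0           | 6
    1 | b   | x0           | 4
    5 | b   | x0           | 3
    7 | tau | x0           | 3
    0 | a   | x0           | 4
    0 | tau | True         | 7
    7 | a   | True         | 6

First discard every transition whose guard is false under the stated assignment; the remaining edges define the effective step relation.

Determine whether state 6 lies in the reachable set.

Answer: REACHABLE

Analysis:
Guard filter leaves 5 enabled edge(s).
L0 = {0}
L1 = {7}  total {0,7}
L2 = {6}  total {0,6,7}
L3 = {8}  total {0,6,7,8}
Reach set: {0,6,7,8}
Path to 6: tau·a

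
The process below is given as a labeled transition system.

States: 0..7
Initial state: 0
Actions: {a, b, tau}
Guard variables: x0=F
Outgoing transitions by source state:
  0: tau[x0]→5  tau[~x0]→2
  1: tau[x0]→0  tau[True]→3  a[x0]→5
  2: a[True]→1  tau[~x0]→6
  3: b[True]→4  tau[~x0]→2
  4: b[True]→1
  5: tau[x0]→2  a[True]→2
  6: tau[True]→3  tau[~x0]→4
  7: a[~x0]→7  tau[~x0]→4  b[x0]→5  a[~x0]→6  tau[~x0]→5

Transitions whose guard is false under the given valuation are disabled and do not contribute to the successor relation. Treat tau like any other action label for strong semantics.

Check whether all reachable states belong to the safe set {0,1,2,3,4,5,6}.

Answer: INVARIANT HOLDS

Analysis:
Safe = {0,1,2,3,4,5,6}
Reachable = {0,1,2,3,4,6}
  0: ✓
  1: ✓
  2: ✓
  3: ✓
  4: ✓
  6: ✓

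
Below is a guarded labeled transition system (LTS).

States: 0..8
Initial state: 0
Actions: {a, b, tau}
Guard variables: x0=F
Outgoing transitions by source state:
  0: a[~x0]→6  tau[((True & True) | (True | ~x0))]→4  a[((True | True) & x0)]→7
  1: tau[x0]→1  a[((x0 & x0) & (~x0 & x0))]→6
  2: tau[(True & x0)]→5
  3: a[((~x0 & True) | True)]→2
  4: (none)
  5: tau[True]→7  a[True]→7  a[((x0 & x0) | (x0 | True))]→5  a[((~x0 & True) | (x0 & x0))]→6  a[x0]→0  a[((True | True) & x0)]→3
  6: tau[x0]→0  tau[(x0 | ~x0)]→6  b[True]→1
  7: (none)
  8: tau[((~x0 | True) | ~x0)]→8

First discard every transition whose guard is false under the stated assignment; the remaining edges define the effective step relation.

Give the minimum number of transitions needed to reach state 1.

Layered search for 1:
  depth 0: {0}
  depth 1: {4,6}
  depth 2: {1}
depth(1)=2, e.g. a·b

Answer: 2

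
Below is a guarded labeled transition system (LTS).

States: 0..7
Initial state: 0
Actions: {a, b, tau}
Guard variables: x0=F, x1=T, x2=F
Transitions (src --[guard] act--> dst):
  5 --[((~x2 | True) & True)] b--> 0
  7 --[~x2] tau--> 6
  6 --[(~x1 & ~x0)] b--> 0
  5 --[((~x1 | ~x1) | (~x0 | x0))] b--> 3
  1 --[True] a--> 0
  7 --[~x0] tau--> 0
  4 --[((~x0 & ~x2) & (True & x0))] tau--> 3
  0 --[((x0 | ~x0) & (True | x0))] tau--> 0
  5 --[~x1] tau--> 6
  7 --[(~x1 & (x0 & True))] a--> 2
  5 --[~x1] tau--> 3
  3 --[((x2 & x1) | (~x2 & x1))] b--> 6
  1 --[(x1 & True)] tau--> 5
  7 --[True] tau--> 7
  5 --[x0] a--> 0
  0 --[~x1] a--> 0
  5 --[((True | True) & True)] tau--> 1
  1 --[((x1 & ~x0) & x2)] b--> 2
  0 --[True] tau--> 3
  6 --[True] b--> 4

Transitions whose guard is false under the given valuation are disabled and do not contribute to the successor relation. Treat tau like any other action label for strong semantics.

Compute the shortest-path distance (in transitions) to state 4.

BFS to 4:
  depth 0: {0}
  depth 1: {3}
  depth 2: {6}
  depth 3: {4}
4 enters at depth 3; path tau·b·b

Answer: 3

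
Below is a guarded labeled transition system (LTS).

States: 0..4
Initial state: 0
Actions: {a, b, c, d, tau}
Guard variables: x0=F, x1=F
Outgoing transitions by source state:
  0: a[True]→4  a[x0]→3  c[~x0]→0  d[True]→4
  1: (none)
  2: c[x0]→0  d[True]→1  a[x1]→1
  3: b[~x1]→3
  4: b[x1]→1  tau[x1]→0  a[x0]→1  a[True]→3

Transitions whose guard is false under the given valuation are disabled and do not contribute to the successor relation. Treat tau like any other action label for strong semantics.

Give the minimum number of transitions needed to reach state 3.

Answer: 2

Trace:
BFS to 3:
  Layer 0: {0}
  Layer 1: {4}
  Layer 2: {3}
first hit 3 at d=2 via a·a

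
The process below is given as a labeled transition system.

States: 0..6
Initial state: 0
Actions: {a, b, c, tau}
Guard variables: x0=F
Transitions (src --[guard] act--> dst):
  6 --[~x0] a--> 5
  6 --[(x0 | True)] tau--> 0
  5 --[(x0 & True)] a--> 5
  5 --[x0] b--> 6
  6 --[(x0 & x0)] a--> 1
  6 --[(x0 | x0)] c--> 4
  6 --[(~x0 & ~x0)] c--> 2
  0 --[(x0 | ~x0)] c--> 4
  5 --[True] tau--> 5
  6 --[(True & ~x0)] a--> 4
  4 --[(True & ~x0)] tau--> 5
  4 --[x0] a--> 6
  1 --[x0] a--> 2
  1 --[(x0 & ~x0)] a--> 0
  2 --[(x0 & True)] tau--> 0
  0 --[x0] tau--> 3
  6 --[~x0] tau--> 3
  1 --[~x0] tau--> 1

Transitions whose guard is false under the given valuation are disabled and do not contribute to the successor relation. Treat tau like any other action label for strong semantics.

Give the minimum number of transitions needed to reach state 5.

Answer: 2

Trace:
BFS to 5:
  depth 0: {0}
  depth 1: {4}
  depth 2: {5}
5 enters at depth 2; path c·tau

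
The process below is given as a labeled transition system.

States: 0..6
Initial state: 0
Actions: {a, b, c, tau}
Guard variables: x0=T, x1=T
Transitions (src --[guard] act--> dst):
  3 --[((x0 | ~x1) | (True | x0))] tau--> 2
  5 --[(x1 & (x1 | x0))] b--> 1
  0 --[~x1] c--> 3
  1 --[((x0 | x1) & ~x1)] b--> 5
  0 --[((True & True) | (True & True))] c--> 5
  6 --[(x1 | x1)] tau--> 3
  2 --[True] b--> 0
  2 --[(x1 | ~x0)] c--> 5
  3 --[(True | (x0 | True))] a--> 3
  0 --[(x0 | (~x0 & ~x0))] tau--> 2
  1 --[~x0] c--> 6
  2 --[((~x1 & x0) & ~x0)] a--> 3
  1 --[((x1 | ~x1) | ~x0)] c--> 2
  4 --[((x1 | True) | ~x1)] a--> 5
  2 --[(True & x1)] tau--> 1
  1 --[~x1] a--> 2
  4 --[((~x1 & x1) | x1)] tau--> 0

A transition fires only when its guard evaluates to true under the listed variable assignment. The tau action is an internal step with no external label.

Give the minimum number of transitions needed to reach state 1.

Answer: 2

Working:
BFS to 1:
  depth 0: {0}
  depth 1: {2,5}
  depth 2: {1}
depth(1)=2, e.g. c·b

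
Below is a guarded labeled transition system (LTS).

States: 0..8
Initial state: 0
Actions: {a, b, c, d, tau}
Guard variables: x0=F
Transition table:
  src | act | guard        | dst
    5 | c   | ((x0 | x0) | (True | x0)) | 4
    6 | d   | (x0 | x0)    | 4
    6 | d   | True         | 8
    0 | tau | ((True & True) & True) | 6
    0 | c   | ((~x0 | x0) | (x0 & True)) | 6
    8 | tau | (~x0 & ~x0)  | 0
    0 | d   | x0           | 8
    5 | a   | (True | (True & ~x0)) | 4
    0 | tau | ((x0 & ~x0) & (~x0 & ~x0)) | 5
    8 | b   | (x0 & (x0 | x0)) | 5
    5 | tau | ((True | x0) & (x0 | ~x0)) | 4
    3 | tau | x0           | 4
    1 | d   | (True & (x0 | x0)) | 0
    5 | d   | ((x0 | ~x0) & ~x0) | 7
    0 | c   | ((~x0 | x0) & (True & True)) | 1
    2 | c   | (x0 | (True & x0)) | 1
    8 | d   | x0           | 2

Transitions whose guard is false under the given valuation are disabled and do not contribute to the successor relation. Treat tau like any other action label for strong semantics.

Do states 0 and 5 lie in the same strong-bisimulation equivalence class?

Compute ~ classes (split until stable):
  P[0] = {{0,1,2,3,4,5,6,7,8}}
  P[1] = {{0},{1,2,3,4,7},{5},{6},{8}}
5 equivalence class(es) (converged in 2)
[0]={0}  [5]={5}

Answer: NOT BISIMILAR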